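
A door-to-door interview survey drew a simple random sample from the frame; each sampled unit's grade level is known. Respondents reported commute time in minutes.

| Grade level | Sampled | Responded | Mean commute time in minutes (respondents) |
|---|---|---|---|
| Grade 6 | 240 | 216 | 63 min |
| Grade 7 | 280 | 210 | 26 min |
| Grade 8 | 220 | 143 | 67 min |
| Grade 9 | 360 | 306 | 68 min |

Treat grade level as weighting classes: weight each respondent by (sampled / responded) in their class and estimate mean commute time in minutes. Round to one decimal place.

56.0

Response rates by class: Grade 6 216/240 = 90%, Grade 7 210/280 = 75%, Grade 8 143/220 = 65%, Grade 9 306/360 = 85%.
Each respondent's weight = sampled/responded in their class; summing within a class gives n_sampled, so:
  Grade 6: 240 × 63 = 15,120
  Grade 7: 280 × 26 = 7280
  Grade 8: 220 × 67 = 14,740
  Grade 9: 360 × 68 = 24,480
Adjusted estimate = 61,620 / 1,100 = 56.0182 → 56.0.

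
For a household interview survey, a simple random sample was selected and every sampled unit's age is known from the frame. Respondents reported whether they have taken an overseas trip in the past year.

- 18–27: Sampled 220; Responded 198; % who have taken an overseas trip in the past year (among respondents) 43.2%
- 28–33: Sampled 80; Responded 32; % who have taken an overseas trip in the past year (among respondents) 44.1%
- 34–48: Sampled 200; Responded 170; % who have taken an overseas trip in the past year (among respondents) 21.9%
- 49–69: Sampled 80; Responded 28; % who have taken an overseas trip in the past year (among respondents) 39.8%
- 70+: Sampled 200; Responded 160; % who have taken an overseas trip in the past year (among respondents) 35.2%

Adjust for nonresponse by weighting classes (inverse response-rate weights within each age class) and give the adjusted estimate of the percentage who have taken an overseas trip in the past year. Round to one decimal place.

Response rates by class: 18–27 198/220 = 90%, 28–33 32/80 = 40%, 34–48 170/200 = 85%, 49–69 28/80 = 35%, 70+ 160/200 = 80%.
Weighting each respondent by the inverse class response rate inflates each class back to its sampled size, so the class weight is n_sampled:
  18–27: 220 × 43.2 = 9504
  28–33: 80 × 44.1 = 3528
  34–48: 200 × 21.9 = 4380
  49–69: 80 × 39.8 = 3184
  70+: 200 × 35.2 = 7040
Adjusted estimate = 27,636 / 780 = 35.4308 → 35.4%.

35.4%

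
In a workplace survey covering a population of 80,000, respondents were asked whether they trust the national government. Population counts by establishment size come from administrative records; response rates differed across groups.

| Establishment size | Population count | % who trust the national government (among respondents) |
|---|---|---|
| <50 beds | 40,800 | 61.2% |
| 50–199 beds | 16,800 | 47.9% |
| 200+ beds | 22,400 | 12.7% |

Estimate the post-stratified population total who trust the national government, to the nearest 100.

Each cell contributes its population count × the respondent rate:
  <50 beds: 40,800 × 61.2% = 24969.6
  50–199 beds: 16,800 × 47.9% = 8047.2
  200+ beds: 22,400 × 12.7% = 2844.8
Estimated total = 35861.6 → 35,900.

35,900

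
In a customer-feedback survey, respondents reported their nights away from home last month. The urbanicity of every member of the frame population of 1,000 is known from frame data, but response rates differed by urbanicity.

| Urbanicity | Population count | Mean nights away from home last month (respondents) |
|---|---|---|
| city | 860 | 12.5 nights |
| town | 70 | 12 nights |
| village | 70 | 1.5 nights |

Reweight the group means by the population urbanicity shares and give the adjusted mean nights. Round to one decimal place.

Each cell contributes population-share × respondent value:
  city: (860/1,000) × 12.5 = 10.75
  town: (70/1,000) × 12 = 0.84
  village: (70/1,000) × 1.5 = 0.105
Post-stratified estimate = 11.695 → 11.7.

11.7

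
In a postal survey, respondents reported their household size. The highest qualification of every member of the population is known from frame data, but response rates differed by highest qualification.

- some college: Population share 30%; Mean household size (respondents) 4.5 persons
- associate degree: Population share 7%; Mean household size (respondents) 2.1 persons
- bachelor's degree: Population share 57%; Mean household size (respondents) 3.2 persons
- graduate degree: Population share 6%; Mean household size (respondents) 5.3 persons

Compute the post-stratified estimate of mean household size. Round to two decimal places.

3.64

Weight each group's respondent value by its population share:
  some college: 0.3 × 4.5 = 1.35
  associate degree: 0.07 × 2.1 = 0.147
  bachelor's degree: 0.57 × 3.2 = 1.824
  graduate degree: 0.06 × 5.3 = 0.318
Post-stratified estimate = 3.639 → 3.64.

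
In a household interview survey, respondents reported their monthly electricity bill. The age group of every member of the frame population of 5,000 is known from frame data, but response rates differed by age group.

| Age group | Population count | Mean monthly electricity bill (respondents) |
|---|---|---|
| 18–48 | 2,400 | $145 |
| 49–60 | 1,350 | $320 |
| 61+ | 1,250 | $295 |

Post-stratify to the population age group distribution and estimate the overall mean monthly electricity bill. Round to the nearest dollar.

Weight each group's respondent value by its population share:
  18–48: (2,400/5,000) × 145 = 69.6
  49–60: (1,350/5,000) × 320 = 86.4
  61+: (1,250/5,000) × 295 = 73.75
Post-stratified estimate = 229.75 → $230.

$230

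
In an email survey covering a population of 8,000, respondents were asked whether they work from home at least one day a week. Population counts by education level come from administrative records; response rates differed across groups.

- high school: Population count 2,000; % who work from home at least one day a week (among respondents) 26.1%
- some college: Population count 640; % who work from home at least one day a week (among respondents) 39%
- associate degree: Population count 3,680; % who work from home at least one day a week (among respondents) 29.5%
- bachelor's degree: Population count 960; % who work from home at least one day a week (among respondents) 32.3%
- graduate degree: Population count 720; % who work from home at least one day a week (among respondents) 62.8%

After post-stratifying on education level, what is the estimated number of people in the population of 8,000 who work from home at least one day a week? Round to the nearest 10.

2,620

Each cell contributes its population count × the respondent rate:
  high school: 2,000 × 26.1% = 522
  some college: 640 × 39% = 249.6
  associate degree: 3,680 × 29.5% = 1085.6
  bachelor's degree: 960 × 32.3% = 310.08
  graduate degree: 720 × 62.8% = 452.16
Estimated total = 2619.44 → 2,620.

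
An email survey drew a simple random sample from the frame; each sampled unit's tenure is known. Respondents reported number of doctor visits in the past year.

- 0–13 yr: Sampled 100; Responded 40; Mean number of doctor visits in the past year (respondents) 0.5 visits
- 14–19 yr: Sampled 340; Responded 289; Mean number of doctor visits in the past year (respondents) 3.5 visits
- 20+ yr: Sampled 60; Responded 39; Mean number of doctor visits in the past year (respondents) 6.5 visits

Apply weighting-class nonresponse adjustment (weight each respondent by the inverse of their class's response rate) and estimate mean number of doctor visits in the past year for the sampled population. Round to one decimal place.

Response rates by class: 0–13 yr 40/100 = 40%, 14–19 yr 289/340 = 85%, 20+ yr 39/60 = 65%.
Weighting each respondent by the inverse class response rate inflates each class back to its sampled size, so the class weight is n_sampled:
  0–13 yr: 100 × 0.5 = 50
  14–19 yr: 340 × 3.5 = 1190
  20+ yr: 60 × 6.5 = 390
Adjusted estimate = 1630 / 500 = 3.26 → 3.3.

3.3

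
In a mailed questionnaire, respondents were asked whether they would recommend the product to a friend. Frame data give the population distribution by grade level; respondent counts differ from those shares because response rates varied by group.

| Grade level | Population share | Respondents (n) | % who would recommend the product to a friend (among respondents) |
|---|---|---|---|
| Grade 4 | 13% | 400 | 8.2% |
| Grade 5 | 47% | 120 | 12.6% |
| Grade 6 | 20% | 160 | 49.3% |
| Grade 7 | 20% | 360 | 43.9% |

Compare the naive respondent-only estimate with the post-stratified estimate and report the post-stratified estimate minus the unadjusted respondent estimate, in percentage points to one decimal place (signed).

-1.8 percentage points

Without adjustment, the pooled respondent share is:
  (400/1040)×8.2 + (120/1040)×12.6 + (160/1040)×49.3 + (360/1040)×43.9 = 27.3885%
Reweighting by population grade level shares:
  0.13×8.2 + 0.47×12.6 + 0.2×49.3 + 0.2×43.9 = 25.628%
Difference = 25.628 − 27.3885 = -1.7605 pp.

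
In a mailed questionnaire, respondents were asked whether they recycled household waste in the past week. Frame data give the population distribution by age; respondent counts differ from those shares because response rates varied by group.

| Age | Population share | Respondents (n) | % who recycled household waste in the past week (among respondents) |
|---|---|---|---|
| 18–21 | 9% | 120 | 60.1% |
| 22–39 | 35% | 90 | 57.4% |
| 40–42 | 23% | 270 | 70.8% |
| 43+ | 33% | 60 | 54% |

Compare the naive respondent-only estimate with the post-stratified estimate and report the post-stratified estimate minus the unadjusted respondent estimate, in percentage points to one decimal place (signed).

Without adjustment, the pooled respondent share is:
  (120/540)×60.1 + (90/540)×57.4 + (270/540)×70.8 + (60/540)×54 = 64.3222%
Reweighting by population age shares:
  0.09×60.1 + 0.35×57.4 + 0.23×70.8 + 0.33×54 = 59.603%
Difference = 59.603 − 64.3222 = -4.7192 pp.

-4.7 percentage points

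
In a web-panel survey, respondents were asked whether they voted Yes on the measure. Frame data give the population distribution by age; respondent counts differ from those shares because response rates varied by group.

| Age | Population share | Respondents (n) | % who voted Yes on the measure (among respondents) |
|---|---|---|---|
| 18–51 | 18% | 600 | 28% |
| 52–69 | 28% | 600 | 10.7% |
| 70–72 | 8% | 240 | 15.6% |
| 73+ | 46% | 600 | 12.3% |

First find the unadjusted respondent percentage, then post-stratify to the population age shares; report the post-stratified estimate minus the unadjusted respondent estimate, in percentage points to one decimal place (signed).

Unadjusted (pooled respondent) estimate weights by respondent counts:
  (600/2040)×28 + (600/2040)×10.7 + (240/2040)×15.6 + (600/2040)×12.3 = 16.8353%
Post-stratified estimate weights by population shares:
  0.18×28 + 0.28×10.7 + 0.08×15.6 + 0.46×12.3 = 14.942%
Difference = 14.942 − 16.8353 = -1.8933 pp.

-1.9 percentage points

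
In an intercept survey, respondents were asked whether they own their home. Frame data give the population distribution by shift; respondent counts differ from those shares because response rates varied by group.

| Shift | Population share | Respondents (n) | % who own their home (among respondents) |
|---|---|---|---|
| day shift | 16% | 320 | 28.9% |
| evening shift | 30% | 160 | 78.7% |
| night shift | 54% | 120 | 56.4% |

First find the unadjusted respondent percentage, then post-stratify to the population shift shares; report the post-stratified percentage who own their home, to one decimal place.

Naive respondent-only estimate (weights = respondent counts):
  (320/600)×28.9 + (160/600)×78.7 + (120/600)×56.4 = 47.68%
Post-stratifying to population shares instead:
  0.16×28.9 + 0.3×78.7 + 0.54×56.4 = 58.69%

58.7%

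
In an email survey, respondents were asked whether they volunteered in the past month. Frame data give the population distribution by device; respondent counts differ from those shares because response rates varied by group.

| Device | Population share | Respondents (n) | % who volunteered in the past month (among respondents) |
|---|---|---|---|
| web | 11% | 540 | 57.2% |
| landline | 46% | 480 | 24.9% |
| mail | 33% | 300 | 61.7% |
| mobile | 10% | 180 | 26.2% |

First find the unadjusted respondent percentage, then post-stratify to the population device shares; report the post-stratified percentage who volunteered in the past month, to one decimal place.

40.7%

Without adjustment, the pooled respondent share is:
  (540/1500)×57.2 + (480/1500)×24.9 + (300/1500)×61.7 + (180/1500)×26.2 = 44.044%
Reweighting by population device shares:
  0.11×57.2 + 0.46×24.9 + 0.33×61.7 + 0.1×26.2 = 40.727%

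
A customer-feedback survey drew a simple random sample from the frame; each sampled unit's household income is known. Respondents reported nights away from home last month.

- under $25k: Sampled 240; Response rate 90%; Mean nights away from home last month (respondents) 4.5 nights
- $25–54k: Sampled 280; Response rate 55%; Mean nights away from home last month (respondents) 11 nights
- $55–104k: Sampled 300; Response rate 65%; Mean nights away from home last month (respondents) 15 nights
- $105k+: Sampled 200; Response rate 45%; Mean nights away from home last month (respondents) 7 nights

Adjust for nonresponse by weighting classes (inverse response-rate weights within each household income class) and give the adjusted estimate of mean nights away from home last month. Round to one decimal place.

With weight = n_sampled/n_responded per class, the weighted class total is n_sampled:
  under $25k: 240 × 4.5 = 1080
  $25–54k: 280 × 11 = 3080
  $55–104k: 300 × 15 = 4500
  $105k+: 200 × 7 = 1400
Adjusted estimate = 10,060 / 1,020 = 9.86275 → 9.9.

9.9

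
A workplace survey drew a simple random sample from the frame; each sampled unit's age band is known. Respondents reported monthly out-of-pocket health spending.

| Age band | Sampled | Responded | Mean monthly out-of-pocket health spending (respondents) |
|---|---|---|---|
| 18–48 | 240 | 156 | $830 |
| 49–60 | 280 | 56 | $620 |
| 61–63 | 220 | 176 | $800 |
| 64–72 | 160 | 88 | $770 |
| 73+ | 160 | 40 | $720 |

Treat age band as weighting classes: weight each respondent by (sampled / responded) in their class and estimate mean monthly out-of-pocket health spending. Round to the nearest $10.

$740

Class response rates: 18–48 156/240 = 65%, 49–60 56/280 = 20%, 61–63 176/220 = 80%, 64–72 88/160 = 55%, 73+ 40/160 = 25%.
Each respondent's weight = sampled/responded in their class; summing within a class gives n_sampled, so:
  18–48: 240 × 830 = 199,200
  49–60: 280 × 620 = 173,600
  61–63: 220 × 800 = 176,000
  64–72: 160 × 770 = 123,200
  73+: 160 × 720 = 115,200
Adjusted estimate = 787,200 / 1,060 = 742.642 → $740.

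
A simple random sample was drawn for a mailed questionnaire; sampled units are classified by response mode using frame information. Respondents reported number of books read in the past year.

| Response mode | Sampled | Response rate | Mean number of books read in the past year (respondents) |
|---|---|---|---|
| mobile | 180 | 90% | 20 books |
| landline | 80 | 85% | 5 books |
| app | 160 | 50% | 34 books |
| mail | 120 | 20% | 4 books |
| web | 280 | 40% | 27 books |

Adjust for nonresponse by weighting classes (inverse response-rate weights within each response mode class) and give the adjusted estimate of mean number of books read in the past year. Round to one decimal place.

With weight = n_sampled/n_responded per class, the weighted class total is n_sampled:
  mobile: 180 × 20 = 3600
  landline: 80 × 5 = 400
  app: 160 × 34 = 5440
  mail: 120 × 4 = 480
  web: 280 × 27 = 7560
Adjusted estimate = 17,480 / 820 = 21.3171 → 21.3.

21.3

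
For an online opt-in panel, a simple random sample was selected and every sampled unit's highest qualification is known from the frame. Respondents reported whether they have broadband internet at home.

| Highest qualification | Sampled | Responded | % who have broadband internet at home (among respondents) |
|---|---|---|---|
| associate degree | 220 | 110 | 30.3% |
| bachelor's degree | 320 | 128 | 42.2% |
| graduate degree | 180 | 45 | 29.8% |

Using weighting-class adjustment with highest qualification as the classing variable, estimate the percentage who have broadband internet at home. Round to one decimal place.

Response rates by class: associate degree 110/220 = 50%, bachelor's degree 128/320 = 40%, graduate degree 45/180 = 25%.
Each respondent's weight = sampled/responded in their class; summing within a class gives n_sampled, so:
  associate degree: 220 × 30.3 = 6666
  bachelor's degree: 320 × 42.2 = 13,504
  graduate degree: 180 × 29.8 = 5364
Adjusted estimate = 25,534 / 720 = 35.4639 → 35.5%.

35.5%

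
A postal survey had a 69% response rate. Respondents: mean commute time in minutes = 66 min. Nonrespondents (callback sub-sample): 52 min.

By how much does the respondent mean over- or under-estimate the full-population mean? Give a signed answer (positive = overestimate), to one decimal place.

+4.3

Nonresponse fraction = 1 − 0.69 = 0.31.
Bias = (nonresponse fraction) × (respondent mean − nonrespondent mean)
     = 0.31 × (66 − 52) = 0.31 × 14 = 4.34.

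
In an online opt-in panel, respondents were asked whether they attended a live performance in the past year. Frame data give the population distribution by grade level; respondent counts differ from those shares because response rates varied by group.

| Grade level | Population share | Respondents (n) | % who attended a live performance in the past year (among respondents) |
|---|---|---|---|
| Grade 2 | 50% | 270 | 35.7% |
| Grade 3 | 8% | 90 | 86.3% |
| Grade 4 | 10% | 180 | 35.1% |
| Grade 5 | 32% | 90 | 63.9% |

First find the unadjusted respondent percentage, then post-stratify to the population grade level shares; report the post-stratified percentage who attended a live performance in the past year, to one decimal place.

48.7%

Without adjustment, the pooled respondent share is:
  (270/630)×35.7 + (90/630)×86.3 + (180/630)×35.1 + (90/630)×63.9 = 46.7857%
Reweighting by population grade level shares:
  0.5×35.7 + 0.08×86.3 + 0.1×35.1 + 0.32×63.9 = 48.712%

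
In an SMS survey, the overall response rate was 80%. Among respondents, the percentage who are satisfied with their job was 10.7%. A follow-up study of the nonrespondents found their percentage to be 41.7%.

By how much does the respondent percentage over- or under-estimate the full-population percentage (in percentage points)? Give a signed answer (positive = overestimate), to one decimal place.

-6.2 percentage points

Nonresponse fraction = 1 − 0.8 = 0.2.
Bias = (nonresponse fraction) × (respondent percentage − nonrespondent percentage)
     = 0.2 × (10.7 − 41.7) = 0.2 × -31 = -6.2.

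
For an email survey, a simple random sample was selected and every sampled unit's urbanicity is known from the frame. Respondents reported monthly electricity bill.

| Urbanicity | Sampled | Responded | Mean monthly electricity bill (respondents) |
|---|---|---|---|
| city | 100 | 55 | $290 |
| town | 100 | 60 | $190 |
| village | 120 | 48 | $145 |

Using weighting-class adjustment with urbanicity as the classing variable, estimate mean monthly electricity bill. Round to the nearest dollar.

Response rates by class: city 55/100 = 55%, town 60/100 = 60%, village 48/120 = 40%.
Inverse-response-rate weighting restores each class to its sampled count, so class totals weight by n_sampled:
  city: 100 × 290 = 29,000
  town: 100 × 190 = 19,000
  village: 120 × 145 = 17,400
Adjusted estimate = 65,400 / 320 = 204.375 → $204.

$204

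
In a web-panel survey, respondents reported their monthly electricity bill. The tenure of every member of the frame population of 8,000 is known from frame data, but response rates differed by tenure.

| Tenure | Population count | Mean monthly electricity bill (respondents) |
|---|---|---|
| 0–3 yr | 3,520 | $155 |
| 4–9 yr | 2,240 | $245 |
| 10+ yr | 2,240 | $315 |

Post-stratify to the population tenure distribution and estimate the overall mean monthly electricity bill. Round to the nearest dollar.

Reweight to the known tenure distribution:
  0–3 yr: (3,520/8,000) × 155 = 68.2
  4–9 yr: (2,240/8,000) × 245 = 68.6
  10+ yr: (2,240/8,000) × 315 = 88.2
Post-stratified estimate = 225 → $225.

$225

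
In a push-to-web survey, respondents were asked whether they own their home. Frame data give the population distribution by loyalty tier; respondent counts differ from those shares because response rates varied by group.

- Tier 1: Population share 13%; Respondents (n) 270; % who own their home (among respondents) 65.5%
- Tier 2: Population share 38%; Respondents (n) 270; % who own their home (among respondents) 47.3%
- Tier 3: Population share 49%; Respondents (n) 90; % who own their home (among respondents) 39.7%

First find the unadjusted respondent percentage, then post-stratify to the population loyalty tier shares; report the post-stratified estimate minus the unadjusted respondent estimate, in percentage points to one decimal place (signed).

Without adjustment, the pooled respondent share is:
  (270/630)×65.5 + (270/630)×47.3 + (90/630)×39.7 = 54.0143%
Post-stratified estimate weights by population shares:
  0.13×65.5 + 0.38×47.3 + 0.49×39.7 = 45.942%
Difference = 45.942 − 54.0143 = -8.0723 pp.

-8.1 percentage points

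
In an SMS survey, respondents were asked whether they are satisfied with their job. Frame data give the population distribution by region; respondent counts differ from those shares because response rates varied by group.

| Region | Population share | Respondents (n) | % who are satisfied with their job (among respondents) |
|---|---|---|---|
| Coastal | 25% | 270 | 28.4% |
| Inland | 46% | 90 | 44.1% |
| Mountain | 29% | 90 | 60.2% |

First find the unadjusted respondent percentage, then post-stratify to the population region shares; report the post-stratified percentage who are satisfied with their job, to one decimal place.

Naive respondent-only estimate (weights = respondent counts):
  (270/450)×28.4 + (90/450)×44.1 + (90/450)×60.2 = 37.9%
Post-stratifying to population shares instead:
  0.25×28.4 + 0.46×44.1 + 0.29×60.2 = 44.844%

44.8%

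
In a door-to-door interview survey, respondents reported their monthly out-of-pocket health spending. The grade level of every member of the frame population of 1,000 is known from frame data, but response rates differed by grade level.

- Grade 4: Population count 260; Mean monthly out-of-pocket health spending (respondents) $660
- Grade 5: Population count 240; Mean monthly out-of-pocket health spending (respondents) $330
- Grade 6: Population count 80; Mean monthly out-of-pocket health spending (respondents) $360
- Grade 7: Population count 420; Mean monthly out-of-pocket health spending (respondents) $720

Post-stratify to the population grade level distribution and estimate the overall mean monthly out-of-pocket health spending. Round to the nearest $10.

$580

Weight each group's respondent value by its population share:
  Grade 4: (260/1,000) × 660 = 171.6
  Grade 5: (240/1,000) × 330 = 79.2
  Grade 6: (80/1,000) × 360 = 28.8
  Grade 7: (420/1,000) × 720 = 302.4
Post-stratified estimate = 582 → $580.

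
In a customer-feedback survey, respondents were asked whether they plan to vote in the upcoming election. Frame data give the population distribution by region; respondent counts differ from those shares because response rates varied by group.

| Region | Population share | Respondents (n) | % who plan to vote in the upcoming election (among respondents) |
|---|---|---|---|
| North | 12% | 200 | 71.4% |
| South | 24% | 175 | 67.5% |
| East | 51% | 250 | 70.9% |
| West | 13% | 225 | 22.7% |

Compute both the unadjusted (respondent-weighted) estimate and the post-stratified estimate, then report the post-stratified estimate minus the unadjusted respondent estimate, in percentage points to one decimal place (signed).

+6.3 percentage points

Unadjusted (pooled respondent) estimate weights by respondent counts:
  (200/850)×71.4 + (175/850)×67.5 + (250/850)×70.9 + (225/850)×22.7 = 57.5588%
Post-stratifying to population shares instead:
  0.12×71.4 + 0.24×67.5 + 0.51×70.9 + 0.13×22.7 = 63.878%
Difference = 63.878 − 57.5588 = 6.3192 pp.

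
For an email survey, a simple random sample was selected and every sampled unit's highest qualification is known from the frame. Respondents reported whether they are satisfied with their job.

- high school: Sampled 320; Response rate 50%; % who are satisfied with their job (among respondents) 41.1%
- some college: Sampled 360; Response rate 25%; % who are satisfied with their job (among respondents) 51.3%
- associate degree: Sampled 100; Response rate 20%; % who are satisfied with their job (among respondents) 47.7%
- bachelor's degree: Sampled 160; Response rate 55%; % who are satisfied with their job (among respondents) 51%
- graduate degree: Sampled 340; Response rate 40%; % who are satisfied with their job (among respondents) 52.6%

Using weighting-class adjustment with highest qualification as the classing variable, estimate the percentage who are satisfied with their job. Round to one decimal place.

48.8%

Weighting each respondent by the inverse class response rate inflates each class back to its sampled size, so the class weight is n_sampled:
  high school: 320 × 41.1 = 13,152
  some college: 360 × 51.3 = 18,468
  associate degree: 100 × 47.7 = 4770
  bachelor's degree: 160 × 51 = 8160
  graduate degree: 340 × 52.6 = 17,884
Adjusted estimate = 62,434 / 1,280 = 48.7766 → 48.8%.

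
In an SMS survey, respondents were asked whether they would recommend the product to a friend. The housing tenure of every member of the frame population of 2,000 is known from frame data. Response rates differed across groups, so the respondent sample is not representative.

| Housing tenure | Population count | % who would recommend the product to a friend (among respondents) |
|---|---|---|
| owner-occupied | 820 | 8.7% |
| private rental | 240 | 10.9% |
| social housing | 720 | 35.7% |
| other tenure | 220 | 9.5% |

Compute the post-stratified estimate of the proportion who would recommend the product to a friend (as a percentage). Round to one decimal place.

Post-stratification weights by population share, not respondent share:
  owner-occupied: (820/2,000) × 8.7 = 3.567
  private rental: (240/2,000) × 10.9 = 1.308
  social housing: (720/2,000) × 35.7 = 12.852
  other tenure: (220/2,000) × 9.5 = 1.045
Post-stratified estimate = 18.772 → 18.8%.

18.8%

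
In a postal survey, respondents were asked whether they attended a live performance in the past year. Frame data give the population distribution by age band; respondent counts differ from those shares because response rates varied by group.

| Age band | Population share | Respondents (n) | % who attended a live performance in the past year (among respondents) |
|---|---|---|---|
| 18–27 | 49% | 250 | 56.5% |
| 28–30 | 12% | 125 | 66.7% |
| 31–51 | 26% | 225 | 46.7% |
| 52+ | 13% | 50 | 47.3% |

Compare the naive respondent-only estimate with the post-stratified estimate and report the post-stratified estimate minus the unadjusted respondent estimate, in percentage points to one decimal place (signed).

-0.4 percentage points

Naive respondent-only estimate (weights = respondent counts):
  (250/650)×56.5 + (125/650)×66.7 + (225/650)×46.7 + (50/650)×47.3 = 54.3615%
Reweighting by population age band shares:
  0.49×56.5 + 0.12×66.7 + 0.26×46.7 + 0.13×47.3 = 53.98%
Difference = 53.98 − 54.3615 = -0.3815 pp.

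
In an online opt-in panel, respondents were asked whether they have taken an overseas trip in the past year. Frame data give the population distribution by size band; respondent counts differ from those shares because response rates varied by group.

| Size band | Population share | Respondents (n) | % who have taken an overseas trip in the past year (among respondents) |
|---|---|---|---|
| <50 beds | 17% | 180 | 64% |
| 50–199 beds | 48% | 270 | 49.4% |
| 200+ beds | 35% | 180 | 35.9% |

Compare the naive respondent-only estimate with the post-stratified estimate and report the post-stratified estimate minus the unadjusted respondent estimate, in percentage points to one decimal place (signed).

-2.6 percentage points

Naive respondent-only estimate (weights = respondent counts):
  (180/630)×64 + (270/630)×49.4 + (180/630)×35.9 = 49.7143%
Reweighting by population size band shares:
  0.17×64 + 0.48×49.4 + 0.35×35.9 = 47.157%
Difference = 47.157 − 49.7143 = -2.5573 pp.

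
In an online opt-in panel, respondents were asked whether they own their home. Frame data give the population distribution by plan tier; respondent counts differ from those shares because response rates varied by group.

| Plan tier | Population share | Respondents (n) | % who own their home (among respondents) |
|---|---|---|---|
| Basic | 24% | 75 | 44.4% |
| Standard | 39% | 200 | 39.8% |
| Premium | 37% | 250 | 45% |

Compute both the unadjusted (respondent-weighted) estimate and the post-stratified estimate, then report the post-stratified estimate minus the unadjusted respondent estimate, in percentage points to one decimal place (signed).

Naive respondent-only estimate (weights = respondent counts):
  (75/525)×44.4 + (200/525)×39.8 + (250/525)×45 = 42.9333%
Post-stratifying to population shares instead:
  0.24×44.4 + 0.39×39.8 + 0.37×45 = 42.828%
Difference = 42.828 − 42.9333 = -0.1053 pp.

-0.1 percentage points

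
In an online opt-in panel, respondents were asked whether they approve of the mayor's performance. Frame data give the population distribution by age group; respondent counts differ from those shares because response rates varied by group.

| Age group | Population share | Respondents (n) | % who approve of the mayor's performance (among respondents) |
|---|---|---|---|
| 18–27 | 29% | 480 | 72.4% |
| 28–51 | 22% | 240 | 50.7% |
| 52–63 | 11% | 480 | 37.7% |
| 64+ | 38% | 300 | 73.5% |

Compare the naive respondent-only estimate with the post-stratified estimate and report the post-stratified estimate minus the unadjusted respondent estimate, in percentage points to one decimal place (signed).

Naive respondent-only estimate (weights = respondent counts):
  (480/1500)×72.4 + (240/1500)×50.7 + (480/1500)×37.7 + (300/1500)×73.5 = 58.044%
Post-stratified estimate weights by population shares:
  0.29×72.4 + 0.22×50.7 + 0.11×37.7 + 0.38×73.5 = 64.227%
Difference = 64.227 − 58.044 = 6.183 pp.

+6.2 percentage points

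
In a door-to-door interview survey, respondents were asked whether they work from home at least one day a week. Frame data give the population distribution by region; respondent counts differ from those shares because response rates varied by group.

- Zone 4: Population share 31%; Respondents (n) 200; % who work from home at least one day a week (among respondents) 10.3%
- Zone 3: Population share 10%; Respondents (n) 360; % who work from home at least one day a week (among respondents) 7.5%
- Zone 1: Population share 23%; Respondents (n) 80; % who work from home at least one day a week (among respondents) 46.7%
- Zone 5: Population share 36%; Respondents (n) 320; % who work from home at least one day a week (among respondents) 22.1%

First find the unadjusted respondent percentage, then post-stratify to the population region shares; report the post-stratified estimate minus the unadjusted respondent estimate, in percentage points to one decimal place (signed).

+6.4 percentage points

Without adjustment, the pooled respondent share is:
  (200/960)×10.3 + (360/960)×7.5 + (80/960)×46.7 + (320/960)×22.1 = 16.2167%
Reweighting by population region shares:
  0.31×10.3 + 0.1×7.5 + 0.23×46.7 + 0.36×22.1 = 22.64%
Difference = 22.64 − 16.2167 = 6.4233 pp.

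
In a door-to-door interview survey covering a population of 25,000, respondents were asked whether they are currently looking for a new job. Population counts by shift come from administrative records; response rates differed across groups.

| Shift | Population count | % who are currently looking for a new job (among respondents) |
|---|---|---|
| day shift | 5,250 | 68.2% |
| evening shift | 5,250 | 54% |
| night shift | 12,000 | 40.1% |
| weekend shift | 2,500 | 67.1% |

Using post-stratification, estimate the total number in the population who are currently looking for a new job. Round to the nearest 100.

12,900

Estimated count per cell = population count × respondent percentage:
  day shift: 5,250 × 68.2% = 3580.5
  evening shift: 5,250 × 54% = 2835
  night shift: 12,000 × 40.1% = 4812
  weekend shift: 2,500 × 67.1% = 1677.5
Estimated total = 12,905 → 12,900.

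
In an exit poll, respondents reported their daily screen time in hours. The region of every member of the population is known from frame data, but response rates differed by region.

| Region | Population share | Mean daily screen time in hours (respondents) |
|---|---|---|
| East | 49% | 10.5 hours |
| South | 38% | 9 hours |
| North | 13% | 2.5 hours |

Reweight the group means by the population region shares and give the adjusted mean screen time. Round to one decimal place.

Post-stratification weights by population share, not respondent share:
  East: 0.49 × 10.5 = 5.145
  South: 0.38 × 9 = 3.42
  North: 0.13 × 2.5 = 0.325
Post-stratified estimate = 8.89 → 8.9.

8.9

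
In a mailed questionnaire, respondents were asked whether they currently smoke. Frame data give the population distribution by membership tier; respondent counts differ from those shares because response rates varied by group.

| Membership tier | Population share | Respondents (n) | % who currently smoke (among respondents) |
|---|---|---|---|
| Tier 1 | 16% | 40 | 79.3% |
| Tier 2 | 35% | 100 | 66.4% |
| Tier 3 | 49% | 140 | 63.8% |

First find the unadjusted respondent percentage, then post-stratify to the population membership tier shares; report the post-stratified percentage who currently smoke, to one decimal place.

67.2%

Unadjusted (pooled respondent) estimate weights by respondent counts:
  (40/280)×79.3 + (100/280)×66.4 + (140/280)×63.8 = 66.9429%
Post-stratifying to population shares instead:
  0.16×79.3 + 0.35×66.4 + 0.49×63.8 = 67.19%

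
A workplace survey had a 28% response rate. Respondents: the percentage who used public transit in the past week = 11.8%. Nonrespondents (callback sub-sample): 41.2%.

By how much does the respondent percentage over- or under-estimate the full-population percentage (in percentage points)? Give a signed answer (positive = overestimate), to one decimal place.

Nonresponse fraction = 1 − 0.28 = 0.72.
Bias = (nonresponse fraction) × (respondent percentage − nonrespondent percentage)
     = 0.72 × (11.8 − 41.2) = 0.72 × -29.4 = -21.168.

-21.2 percentage points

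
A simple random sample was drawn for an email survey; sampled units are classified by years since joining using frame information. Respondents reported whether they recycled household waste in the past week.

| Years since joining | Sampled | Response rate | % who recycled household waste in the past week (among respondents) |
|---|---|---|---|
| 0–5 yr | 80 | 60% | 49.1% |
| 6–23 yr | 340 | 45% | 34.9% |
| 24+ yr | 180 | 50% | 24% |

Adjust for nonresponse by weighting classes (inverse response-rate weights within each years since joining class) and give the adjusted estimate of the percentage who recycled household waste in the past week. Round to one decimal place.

With weight = n_sampled/n_responded per class, the weighted class total is n_sampled:
  0–5 yr: 80 × 49.1 = 3928
  6–23 yr: 340 × 34.9 = 11,866
  24+ yr: 180 × 24 = 4320
Adjusted estimate = 20,114 / 600 = 33.5233 → 33.5%.

33.5%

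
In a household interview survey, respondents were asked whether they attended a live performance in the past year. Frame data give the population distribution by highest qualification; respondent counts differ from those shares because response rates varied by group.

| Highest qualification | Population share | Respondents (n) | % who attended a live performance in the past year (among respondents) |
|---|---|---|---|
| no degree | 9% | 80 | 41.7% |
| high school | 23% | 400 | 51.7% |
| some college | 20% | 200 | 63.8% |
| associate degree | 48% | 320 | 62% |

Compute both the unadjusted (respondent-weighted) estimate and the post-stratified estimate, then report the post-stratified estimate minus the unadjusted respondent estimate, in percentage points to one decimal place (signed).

Naive respondent-only estimate (weights = respondent counts):
  (80/1000)×41.7 + (400/1000)×51.7 + (200/1000)×63.8 + (320/1000)×62 = 56.616%
Post-stratifying to population shares instead:
  0.09×41.7 + 0.23×51.7 + 0.2×63.8 + 0.48×62 = 58.164%
Difference = 58.164 − 56.616 = 1.548 pp.

+1.5 percentage points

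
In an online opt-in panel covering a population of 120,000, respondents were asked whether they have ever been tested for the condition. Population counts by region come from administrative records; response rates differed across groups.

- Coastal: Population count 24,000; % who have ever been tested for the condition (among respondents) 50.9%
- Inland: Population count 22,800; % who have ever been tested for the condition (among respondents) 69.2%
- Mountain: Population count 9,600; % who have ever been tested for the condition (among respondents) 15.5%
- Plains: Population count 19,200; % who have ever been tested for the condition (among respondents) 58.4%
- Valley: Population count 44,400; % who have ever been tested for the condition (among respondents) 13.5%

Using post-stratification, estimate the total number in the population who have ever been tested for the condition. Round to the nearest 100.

Estimated count per cell = population count × respondent percentage:
  Coastal: 24,000 × 50.9% = 12,216
  Inland: 22,800 × 69.2% = 15777.6
  Mountain: 9,600 × 15.5% = 1488
  Plains: 19,200 × 58.4% = 11212.8
  Valley: 44,400 × 13.5% = 5994
Estimated total = 46688.4 → 46,700.

46,700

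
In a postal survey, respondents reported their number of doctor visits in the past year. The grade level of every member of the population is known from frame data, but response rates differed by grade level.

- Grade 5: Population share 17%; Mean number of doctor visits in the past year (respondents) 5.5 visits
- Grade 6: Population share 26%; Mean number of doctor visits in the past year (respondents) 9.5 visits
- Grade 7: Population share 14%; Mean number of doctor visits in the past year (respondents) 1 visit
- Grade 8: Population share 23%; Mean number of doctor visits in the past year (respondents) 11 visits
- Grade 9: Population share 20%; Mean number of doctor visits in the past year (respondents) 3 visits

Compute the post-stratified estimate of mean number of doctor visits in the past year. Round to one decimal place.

6.7

Each cell contributes population-share × respondent value:
  Grade 5: 0.17 × 5.5 = 0.935
  Grade 6: 0.26 × 9.5 = 2.47
  Grade 7: 0.14 × 1 = 0.14
  Grade 8: 0.23 × 11 = 2.53
  Grade 9: 0.2 × 3 = 0.6
Post-stratified estimate = 6.675 → 6.7.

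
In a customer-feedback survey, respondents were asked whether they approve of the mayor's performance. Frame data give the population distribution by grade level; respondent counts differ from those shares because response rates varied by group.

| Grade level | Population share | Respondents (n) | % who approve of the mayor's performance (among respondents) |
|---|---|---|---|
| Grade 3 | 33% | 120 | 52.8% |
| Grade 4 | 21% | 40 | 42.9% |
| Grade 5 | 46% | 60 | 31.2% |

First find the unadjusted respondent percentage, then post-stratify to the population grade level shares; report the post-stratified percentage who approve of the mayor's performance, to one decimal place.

40.8%

Unadjusted (pooled respondent) estimate weights by respondent counts:
  (120/220)×52.8 + (40/220)×42.9 + (60/220)×31.2 = 45.1091%
Reweighting by population grade level shares:
  0.33×52.8 + 0.21×42.9 + 0.46×31.2 = 40.785%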